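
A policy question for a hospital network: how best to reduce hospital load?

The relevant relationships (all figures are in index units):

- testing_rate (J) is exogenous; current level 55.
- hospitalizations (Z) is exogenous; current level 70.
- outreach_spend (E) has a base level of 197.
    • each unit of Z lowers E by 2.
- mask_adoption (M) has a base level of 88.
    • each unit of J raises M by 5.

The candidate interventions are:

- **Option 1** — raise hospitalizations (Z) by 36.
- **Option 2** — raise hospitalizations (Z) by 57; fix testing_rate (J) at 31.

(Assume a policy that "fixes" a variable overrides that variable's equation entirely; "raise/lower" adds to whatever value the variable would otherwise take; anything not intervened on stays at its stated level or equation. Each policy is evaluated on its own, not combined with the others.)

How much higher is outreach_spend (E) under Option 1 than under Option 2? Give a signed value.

42

Option 1 (Z + 36):
  Z = 70 + 36 = 106
  E = 197 − 2·106 = -15
Option 2 (Z + 57, J := 31):
  Z = 70 + 57 = 127
  E = 197 − 2·127 = -57
E: -15 − (-57) = 42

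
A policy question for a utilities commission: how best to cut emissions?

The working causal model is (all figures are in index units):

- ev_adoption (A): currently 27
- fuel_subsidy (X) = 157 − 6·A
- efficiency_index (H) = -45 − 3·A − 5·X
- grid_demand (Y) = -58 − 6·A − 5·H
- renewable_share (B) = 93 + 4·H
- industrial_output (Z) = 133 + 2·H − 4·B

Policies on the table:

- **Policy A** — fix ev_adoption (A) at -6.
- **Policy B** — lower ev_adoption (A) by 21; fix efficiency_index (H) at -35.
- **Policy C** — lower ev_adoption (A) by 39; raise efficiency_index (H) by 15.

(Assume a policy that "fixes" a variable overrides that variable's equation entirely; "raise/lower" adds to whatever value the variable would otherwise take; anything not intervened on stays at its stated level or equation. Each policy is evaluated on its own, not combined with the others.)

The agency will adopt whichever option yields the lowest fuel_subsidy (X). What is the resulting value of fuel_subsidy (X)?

121

Policy A (A := -6):
  A = -6
  X = 157 − 6·(-6) = 193
Policy B (A − 21, H := -35):
  A = 27 − 21 = 6
  X = 157 − 6·6 = 121
Policy C (A − 39, H + 15):
  A = 27 − 39 = -12
  X = 157 − 6·(-12) = 229
Comparing — Policy A: X=193, Policy B: X=121, Policy C: X=229. Lowest is 121 (Policy B).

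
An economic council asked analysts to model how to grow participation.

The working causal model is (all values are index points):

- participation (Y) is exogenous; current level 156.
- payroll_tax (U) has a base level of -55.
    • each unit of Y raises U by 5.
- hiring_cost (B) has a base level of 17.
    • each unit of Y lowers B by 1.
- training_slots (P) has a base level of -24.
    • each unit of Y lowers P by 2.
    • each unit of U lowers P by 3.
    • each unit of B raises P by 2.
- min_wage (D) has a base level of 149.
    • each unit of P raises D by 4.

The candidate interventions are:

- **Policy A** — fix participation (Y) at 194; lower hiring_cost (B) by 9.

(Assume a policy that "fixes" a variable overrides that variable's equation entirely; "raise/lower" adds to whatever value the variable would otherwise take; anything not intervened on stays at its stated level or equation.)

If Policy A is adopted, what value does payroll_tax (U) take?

Policy A (Y := 194, B − 9):
  Y = 194
  U = -55 + 5·194 = 915

915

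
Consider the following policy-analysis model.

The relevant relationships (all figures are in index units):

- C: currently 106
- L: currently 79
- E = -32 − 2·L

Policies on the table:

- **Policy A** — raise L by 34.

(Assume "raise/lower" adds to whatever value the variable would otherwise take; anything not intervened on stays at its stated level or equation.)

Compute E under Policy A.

-258

Policy A (L + 34):
  L = 79 + 34 = 113
  E = -32 − 2·113 = -258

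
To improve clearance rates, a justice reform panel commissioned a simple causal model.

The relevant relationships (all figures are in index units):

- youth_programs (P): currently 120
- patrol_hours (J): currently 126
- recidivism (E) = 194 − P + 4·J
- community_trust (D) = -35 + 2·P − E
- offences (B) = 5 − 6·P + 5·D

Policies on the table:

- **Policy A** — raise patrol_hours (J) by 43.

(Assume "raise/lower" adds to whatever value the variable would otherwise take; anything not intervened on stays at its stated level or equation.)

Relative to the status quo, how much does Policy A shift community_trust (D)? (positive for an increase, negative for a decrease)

Baseline:
  P = 120
  J = 126
  E = 194 − 120 + 4·126 = 578
  D = -35 + 2·120 − 578 = -373
Policy A (J + 43):
  P = 120
  J = 126 + 43 = 169
  E = 194 − 120 + 4·169 = 750
  D = -35 + 2·120 − 750 = -545
Change in D: -545 − (-373) = -172

-172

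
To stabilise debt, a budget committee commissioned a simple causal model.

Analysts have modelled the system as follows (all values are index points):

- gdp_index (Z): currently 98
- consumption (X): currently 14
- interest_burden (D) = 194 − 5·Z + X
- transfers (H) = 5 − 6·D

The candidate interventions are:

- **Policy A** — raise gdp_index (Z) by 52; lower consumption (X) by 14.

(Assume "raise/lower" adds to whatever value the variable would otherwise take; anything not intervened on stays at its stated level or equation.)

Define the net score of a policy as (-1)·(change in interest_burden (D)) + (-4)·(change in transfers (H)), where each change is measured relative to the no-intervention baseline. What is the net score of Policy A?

-6302

Baseline:
  Z = 98
  X = 14
  D = 194 − 5·98 + 14 = -282
  H = 5 − 6·(-282) = 1697
Policy A (Z + 52, X − 14):
  Z = 98 + 52 = 150
  X = 14 − 14 = 0
  D = 194 − 5·150 + 0 = -556
  H = 5 − 6·(-556) = 3341
ΔD = -556 − (-282) = -274; ΔH = 3341 − 1697 = 1644
Score = (-1)·(-274) + (-4)·1644 = -6302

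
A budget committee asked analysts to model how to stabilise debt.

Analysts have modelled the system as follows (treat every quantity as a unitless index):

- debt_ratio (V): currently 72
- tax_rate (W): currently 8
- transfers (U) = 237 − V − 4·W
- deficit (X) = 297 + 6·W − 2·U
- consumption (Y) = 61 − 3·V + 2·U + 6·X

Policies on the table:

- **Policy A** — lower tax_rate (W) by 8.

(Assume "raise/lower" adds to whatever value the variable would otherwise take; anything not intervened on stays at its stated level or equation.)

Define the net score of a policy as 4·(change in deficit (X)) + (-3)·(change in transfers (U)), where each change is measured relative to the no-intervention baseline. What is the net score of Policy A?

Baseline:
  V = 72
  W = 8
  U = 237 − 72 − 4·8 = 133
  X = 297 + 6·8 − 2·133 = 79
Policy A (W − 8):
  V = 72
  W = 8 − 8 = 0
  U = 237 − 72 − 4·0 = 165
  X = 297 + 6·0 − 2·165 = -33
ΔX = -33 − 79 = -112; ΔU = 165 − 133 = 32
Score = 4·(-112) + (-3)·32 = -544

-544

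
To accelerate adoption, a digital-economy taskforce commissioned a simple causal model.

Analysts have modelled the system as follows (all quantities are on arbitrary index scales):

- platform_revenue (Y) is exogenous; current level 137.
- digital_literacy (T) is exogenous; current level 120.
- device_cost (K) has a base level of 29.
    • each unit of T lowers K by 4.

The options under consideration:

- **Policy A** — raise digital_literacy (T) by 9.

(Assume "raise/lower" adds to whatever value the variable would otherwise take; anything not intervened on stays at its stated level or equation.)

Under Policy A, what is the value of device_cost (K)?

Policy A (T + 9):
  T = 120 + 9 = 129
  K = 29 − 4·129 = -487

-487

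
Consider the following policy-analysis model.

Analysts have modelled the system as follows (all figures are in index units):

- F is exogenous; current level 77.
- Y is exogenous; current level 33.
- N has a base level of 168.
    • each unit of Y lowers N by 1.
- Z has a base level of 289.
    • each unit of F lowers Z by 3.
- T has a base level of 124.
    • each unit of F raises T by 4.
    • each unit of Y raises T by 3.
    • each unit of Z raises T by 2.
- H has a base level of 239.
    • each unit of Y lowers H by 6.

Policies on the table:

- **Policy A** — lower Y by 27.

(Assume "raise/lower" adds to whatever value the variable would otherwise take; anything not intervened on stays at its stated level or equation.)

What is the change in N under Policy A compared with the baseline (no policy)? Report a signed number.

27

Baseline:
  Y = 33
  N = 168 − 33 = 135
Policy A (Y − 27):
  Y = 33 − 27 = 6
  N = 168 − 6 = 162
Change in N: 162 − 135 = 27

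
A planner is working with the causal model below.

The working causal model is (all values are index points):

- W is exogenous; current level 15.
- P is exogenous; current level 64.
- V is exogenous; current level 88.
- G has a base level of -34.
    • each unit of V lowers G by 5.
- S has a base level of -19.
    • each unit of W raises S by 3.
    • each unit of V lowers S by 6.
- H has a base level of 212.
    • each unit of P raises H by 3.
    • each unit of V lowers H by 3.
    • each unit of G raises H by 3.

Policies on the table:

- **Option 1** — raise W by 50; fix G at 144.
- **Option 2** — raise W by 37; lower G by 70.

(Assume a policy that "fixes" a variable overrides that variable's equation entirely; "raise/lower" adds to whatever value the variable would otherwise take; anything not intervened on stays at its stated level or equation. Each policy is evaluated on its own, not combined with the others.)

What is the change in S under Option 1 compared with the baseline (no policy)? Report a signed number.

Baseline:
  W = 15
  V = 88
  S = -19 + 3·15 − 6·88 = -502
Option 1 (W + 50, G := 144):
  W = 15 + 50 = 65
  V = 88
  S = -19 + 3·65 − 6·88 = -352
Change in S: -352 − (-502) = 150

150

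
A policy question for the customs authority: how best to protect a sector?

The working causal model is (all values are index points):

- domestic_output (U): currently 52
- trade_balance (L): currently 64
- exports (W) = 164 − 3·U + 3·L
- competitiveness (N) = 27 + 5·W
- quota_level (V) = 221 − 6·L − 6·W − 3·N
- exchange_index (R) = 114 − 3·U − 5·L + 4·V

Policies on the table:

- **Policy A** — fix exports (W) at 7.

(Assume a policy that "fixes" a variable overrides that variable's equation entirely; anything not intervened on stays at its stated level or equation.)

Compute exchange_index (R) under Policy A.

-1926

Policy A (W := 7):
  U = 52
  L = 64
  W = 7
  N = 27 + 5·7 = 62
  V = 221 − 6·64 − 6·7 − 3·62 = -391
  R = 114 − 3·52 − 5·64 + 4·(-391) = -1926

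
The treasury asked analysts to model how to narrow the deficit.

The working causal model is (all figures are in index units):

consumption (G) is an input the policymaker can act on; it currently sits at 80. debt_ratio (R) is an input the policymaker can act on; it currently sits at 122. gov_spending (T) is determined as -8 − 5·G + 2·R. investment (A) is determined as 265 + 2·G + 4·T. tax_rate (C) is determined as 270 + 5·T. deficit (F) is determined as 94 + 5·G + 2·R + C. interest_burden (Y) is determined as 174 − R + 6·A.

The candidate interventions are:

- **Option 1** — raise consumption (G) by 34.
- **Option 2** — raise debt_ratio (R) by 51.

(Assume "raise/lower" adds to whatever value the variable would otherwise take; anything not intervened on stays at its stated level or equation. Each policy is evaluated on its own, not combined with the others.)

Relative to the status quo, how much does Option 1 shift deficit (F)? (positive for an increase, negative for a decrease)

Baseline:
  G = 80
  R = 122
  T = -8 − 5·80 + 2·122 = -164
  C = 270 + 5·(-164) = -550
  F = 94 + 5·80 + 2·122 + (-550) = 188
Option 1 (G + 34):
  G = 80 + 34 = 114
  R = 122
  T = -8 − 5·114 + 2·122 = -334
  C = 270 + 5·(-334) = -1400
  F = 94 + 5·114 + 2·122 + (-1400) = -492
Change in F: -492 − 188 = -680

-680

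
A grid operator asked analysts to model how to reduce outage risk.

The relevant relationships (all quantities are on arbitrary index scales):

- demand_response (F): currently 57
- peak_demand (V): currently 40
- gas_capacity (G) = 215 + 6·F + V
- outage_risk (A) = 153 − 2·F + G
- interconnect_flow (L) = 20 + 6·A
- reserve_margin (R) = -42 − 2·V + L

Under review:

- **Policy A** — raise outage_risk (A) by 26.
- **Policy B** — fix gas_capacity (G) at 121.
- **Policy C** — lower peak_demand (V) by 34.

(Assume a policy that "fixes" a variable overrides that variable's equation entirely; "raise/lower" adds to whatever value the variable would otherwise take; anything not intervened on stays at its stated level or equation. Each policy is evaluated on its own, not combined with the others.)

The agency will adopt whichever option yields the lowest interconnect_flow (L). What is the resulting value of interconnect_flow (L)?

980

Policy A (A + 26):
  F = 57
  V = 40
  G = 215 + 6·57 + 40 = 597
  A = 153 − 2·57 + 597 (+26 from intervention) = 662
  L = 20 + 6·662 = 3992
Policy B (G := 121):
  F = 57
  V = 40
  G = 121
  A = 153 − 2·57 + 121 = 160
  L = 20 + 6·160 = 980
Policy C (V − 34):
  F = 57
  V = 40 − 34 = 6
  G = 215 + 6·57 + 6 = 563
  A = 153 − 2·57 + 563 = 602
  L = 20 + 6·602 = 3632
Comparing — Policy A: L=3992, Policy B: L=980, Policy C: L=3632. Lowest is 980 (Policy B).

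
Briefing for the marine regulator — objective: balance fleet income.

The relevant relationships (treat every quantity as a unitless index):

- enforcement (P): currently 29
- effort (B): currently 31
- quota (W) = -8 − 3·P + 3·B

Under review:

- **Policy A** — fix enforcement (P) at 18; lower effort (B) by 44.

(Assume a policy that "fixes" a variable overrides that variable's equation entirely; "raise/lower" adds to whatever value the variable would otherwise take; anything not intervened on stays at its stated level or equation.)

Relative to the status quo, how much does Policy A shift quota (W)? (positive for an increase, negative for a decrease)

-99

Baseline:
  P = 29
  B = 31
  W = -8 − 3·29 + 3·31 = -2
Policy A (P := 18, B − 44):
  P = 18
  B = 31 − 44 = -13
  W = -8 − 3·18 + 3·(-13) = -101
Change in W: -101 − (-2) = -99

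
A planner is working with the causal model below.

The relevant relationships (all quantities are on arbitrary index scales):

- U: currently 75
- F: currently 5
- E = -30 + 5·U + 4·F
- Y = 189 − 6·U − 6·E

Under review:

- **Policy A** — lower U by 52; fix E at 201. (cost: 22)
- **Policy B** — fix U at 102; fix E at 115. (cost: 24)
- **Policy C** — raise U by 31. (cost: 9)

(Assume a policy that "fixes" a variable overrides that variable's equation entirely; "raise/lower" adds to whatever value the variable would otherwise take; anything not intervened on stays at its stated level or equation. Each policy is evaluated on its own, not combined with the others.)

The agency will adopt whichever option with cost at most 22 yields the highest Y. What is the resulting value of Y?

-1155

Policy A (U − 52, E := 201):
  U = 75 − 52 = 23
  F = 5
  E = 201
  Y = 189 − 6·23 − 6·201 = -1155
Policy C (U + 31):
  U = 75 + 31 = 106
  F = 5
  E = -30 + 5·106 + 4·5 = 520
  Y = 189 − 6·106 − 6·520 = -3567
Comparing — Policy A: Y=-1155, Policy C: Y=-3567. Highest is -1155 (Policy A).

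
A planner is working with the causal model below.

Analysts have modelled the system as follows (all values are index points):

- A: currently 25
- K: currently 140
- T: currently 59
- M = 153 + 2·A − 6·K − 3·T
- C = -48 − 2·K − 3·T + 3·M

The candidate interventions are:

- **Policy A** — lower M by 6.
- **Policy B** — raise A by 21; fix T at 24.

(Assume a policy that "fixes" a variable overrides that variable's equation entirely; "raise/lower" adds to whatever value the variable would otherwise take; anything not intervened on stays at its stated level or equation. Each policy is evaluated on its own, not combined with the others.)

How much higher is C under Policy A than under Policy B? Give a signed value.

-564

Policy A (M − 6):
  A = 25
  K = 140
  T = 59
  M = 153 + 2·25 − 6·140 − 3·59 (−6 from intervention) = -820
  C = -48 − 2·140 − 3·59 + 3·(-820) = -2965
Policy B (A + 21, T := 24):
  A = 25 + 21 = 46
  K = 140
  T = 24
  M = 153 + 2·46 − 6·140 − 3·24 = -667
  C = -48 − 2·140 − 3·24 + 3·(-667) = -2401
C: -2965 − (-2401) = -564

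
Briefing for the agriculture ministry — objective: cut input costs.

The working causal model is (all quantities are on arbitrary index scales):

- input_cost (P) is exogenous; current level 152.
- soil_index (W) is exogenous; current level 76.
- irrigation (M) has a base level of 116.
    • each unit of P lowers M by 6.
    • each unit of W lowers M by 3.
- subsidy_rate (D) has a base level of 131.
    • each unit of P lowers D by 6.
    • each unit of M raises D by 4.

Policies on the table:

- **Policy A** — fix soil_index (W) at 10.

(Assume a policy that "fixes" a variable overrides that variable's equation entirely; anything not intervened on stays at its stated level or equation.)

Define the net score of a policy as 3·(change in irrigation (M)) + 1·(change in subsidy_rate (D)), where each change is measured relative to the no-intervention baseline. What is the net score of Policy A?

1386

Baseline:
  P = 152
  W = 76
  M = 116 − 6·152 − 3·76 = -1024
  D = 131 − 6·152 + 4·(-1024) = -4877
Policy A (W := 10):
  P = 152
  W = 10
  M = 116 − 6·152 − 3·10 = -826
  D = 131 − 6·152 + 4·(-826) = -4085
ΔM = -826 − (-1024) = 198; ΔD = -4085 − (-4877) = 792
Score = 3·198 + 1·792 = 1386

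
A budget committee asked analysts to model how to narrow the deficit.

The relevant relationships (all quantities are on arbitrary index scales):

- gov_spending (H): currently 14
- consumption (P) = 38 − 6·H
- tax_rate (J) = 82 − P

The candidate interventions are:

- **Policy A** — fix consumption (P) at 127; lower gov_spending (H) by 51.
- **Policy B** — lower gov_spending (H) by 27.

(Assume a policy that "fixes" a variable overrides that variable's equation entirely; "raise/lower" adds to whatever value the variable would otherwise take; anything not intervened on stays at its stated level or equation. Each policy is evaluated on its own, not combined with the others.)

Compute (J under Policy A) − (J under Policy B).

-11

Policy A (P := 127, H − 51):
  H = 14 − 51 = -37
  P = 127
  J = 82 − 127 = -45
Policy B (H − 27):
  H = 14 − 27 = -13
  P = 38 − 6·(-13) = 116
  J = 82 − 116 = -34
J: -45 − (-34) = -11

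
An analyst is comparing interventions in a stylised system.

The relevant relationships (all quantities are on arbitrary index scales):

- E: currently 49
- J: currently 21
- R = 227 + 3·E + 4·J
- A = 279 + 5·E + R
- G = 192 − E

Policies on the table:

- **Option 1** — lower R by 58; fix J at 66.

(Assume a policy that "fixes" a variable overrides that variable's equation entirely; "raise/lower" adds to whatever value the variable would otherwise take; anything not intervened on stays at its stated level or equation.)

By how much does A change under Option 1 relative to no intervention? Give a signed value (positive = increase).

122

Baseline:
  E = 49
  J = 21
  R = 227 + 3·49 + 4·21 = 458
  A = 279 + 5·49 + 458 = 982
Option 1 (R − 58, J := 66):
  E = 49
  J = 66
  R = 227 + 3·49 + 4·66 (−58 from intervention) = 580
  A = 279 + 5·49 + 580 = 1104
Change in A: 1104 − 982 = 122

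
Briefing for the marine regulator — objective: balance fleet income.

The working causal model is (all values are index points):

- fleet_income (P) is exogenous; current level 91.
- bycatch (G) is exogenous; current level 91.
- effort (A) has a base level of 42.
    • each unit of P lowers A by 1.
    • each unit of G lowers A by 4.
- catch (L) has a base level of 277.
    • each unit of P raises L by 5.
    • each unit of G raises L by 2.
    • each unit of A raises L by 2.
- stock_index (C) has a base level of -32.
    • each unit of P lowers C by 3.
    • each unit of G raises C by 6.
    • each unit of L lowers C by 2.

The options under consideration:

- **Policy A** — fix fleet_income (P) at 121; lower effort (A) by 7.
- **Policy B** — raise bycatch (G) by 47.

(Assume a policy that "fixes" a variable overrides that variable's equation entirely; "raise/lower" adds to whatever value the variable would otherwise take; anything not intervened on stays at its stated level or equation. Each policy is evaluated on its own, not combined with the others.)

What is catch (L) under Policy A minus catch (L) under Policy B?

Policy A (P := 121, A − 7):
  P = 121
  G = 91
  A = 42 − 121 − 4·91 (−7 from intervention) = -450
  L = 277 + 5·121 + 2·91 + 2·(-450) = 164
Policy B (G + 47):
  P = 91
  G = 91 + 47 = 138
  A = 42 − 91 − 4·138 = -601
  L = 277 + 5·91 + 2·138 + 2·(-601) = -194
L: 164 − (-194) = 358

358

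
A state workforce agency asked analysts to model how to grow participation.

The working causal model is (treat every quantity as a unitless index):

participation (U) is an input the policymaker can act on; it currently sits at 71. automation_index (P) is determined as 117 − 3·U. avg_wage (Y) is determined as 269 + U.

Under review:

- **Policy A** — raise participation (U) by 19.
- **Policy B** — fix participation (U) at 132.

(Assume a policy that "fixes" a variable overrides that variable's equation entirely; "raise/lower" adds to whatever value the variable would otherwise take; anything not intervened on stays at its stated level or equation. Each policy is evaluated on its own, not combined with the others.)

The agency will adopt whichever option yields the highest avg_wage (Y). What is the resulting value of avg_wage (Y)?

401

Policy A (U + 19):
  U = 71 + 19 = 90
  Y = 269 + 90 = 359
Policy B (U := 132):
  U = 132
  Y = 269 + 132 = 401
Comparing — Policy A: Y=359, Policy B: Y=401. Highest is 401 (Policy B).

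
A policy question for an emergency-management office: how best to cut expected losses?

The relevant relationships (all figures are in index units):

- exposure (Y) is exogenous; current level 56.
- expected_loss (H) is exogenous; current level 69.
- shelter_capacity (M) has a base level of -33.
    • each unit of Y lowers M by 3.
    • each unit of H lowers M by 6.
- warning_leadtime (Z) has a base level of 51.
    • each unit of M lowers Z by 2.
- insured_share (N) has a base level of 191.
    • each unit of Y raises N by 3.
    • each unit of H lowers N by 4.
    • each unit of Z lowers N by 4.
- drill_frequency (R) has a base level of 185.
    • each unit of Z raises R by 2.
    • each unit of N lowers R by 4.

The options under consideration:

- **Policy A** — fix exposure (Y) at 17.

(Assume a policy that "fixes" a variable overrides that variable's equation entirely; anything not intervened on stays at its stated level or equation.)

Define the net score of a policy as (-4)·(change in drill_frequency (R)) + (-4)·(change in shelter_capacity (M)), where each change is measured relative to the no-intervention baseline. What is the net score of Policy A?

Baseline:
  Y = 56
  H = 69
  M = -33 − 3·56 − 6·69 = -615
  Z = 51 − 2·(-615) = 1281
  N = 191 + 3·56 − 4·69 − 4·1281 = -5041
  R = 185 + 2·1281 − 4·(-5041) = 22911
Policy A (Y := 17):
  Y = 17
  H = 69
  M = -33 − 3·17 − 6·69 = -498
  Z = 51 − 2·(-498) = 1047
  N = 191 + 3·17 − 4·69 − 4·1047 = -4222
  R = 185 + 2·1047 − 4·(-4222) = 19167
ΔR = 19167 − 22911 = -3744; ΔM = -498 − (-615) = 117
Score = (-4)·(-3744) + (-4)·117 = 14508

14508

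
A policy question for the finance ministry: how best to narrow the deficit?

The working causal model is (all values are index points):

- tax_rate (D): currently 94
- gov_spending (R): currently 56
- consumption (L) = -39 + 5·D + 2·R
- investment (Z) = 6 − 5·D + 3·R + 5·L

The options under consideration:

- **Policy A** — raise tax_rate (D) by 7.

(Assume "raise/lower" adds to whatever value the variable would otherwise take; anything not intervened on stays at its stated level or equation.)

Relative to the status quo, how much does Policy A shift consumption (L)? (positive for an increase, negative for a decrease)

35

Baseline:
  D = 94
  R = 56
  L = -39 + 5·94 + 2·56 = 543
Policy A (D + 7):
  D = 94 + 7 = 101
  R = 56
  L = -39 + 5·101 + 2·56 = 578
Change in L: 578 − 543 = 35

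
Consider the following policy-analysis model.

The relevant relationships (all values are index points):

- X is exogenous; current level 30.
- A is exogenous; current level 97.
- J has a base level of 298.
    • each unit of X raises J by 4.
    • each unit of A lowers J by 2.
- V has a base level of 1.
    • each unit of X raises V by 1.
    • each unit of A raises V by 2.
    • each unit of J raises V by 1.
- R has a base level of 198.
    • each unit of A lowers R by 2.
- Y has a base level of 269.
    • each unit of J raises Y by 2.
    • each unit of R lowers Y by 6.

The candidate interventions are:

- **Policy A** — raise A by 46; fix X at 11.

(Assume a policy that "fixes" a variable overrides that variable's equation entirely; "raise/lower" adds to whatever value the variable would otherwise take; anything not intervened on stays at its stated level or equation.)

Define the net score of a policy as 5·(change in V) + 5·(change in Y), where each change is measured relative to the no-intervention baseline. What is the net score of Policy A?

Baseline:
  X = 30
  A = 97
  J = 298 + 4·30 − 2·97 = 224
  V = 1 + 30 + 2·97 + 224 = 449
  R = 198 − 2·97 = 4
  Y = 269 + 2·224 − 6·4 = 693
Policy A (A + 46, X := 11):
  X = 11
  A = 97 + 46 = 143
  J = 298 + 4·11 − 2·143 = 56
  V = 1 + 11 + 2·143 + 56 = 354
  R = 198 − 2·143 = -88
  Y = 269 + 2·56 − 6·(-88) = 909
ΔV = 354 − 449 = -95; ΔY = 909 − 693 = 216
Score = 5·(-95) + 5·216 = 605

605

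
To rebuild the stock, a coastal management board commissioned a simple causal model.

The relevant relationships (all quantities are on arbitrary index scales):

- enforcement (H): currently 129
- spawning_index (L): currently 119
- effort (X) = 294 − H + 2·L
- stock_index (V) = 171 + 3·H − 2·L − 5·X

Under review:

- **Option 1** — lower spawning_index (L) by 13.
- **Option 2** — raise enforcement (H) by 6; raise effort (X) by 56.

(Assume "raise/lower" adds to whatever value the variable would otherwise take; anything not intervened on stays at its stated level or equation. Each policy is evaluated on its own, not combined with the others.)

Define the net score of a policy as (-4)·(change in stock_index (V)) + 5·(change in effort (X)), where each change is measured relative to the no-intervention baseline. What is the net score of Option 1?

-754

Baseline:
  H = 129
  L = 119
  X = 294 − 129 + 2·119 = 403
  V = 171 + 3·129 − 2·119 − 5·403 = -1695
Option 1 (L − 13):
  H = 129
  L = 119 − 13 = 106
  X = 294 − 129 + 2·106 = 377
  V = 171 + 3·129 − 2·106 − 5·377 = -1539
ΔV = -1539 − (-1695) = 156; ΔX = 377 − 403 = -26
Score = (-4)·156 + 5·(-26) = -754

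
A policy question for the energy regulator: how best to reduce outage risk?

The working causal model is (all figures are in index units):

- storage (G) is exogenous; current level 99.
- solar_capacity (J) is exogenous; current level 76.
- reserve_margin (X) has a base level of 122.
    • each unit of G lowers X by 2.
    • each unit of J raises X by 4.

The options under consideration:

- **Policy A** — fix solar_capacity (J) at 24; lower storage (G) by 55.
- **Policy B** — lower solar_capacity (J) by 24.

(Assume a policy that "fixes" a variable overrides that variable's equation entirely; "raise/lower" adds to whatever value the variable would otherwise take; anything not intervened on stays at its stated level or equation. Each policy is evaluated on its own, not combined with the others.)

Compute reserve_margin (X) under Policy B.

Policy B (J − 24):
  G = 99
  J = 76 − 24 = 52
  X = 122 − 2·99 + 4·52 = 132

132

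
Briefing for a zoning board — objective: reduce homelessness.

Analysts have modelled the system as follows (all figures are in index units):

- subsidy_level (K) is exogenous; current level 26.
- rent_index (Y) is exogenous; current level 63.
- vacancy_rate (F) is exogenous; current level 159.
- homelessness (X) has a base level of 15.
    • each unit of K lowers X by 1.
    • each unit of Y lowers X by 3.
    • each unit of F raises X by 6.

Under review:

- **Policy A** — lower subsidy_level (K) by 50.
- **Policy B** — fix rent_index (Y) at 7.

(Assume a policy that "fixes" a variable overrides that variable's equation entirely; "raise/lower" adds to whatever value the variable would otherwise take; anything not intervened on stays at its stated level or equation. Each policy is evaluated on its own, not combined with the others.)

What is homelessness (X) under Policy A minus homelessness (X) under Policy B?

Policy A (K − 50):
  K = 26 − 50 = -24
  Y = 63
  F = 159
  X = 15 − (-24) − 3·63 + 6·159 = 804
Policy B (Y := 7):
  K = 26
  Y = 7
  F = 159
  X = 15 − 26 − 3·7 + 6·159 = 922
X: 804 − 922 = -118

-118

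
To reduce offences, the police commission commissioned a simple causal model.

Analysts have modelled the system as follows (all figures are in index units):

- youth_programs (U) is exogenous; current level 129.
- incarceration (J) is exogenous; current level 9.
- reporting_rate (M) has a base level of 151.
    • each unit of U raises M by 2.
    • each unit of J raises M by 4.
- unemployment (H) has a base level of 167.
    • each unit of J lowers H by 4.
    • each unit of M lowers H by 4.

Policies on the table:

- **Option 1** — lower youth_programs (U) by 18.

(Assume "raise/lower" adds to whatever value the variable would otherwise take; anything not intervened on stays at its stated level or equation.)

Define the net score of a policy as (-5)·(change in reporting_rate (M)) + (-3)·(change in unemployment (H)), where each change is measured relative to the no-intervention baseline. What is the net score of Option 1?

-252

Baseline:
  U = 129
  J = 9
  M = 151 + 2·129 + 4·9 = 445
  H = 167 − 4·9 − 4·445 = -1649
Option 1 (U − 18):
  U = 129 − 18 = 111
  J = 9
  M = 151 + 2·111 + 4·9 = 409
  H = 167 − 4·9 − 4·409 = -1505
ΔM = 409 − 445 = -36; ΔH = -1505 − (-1649) = 144
Score = (-5)·(-36) + (-3)·144 = -252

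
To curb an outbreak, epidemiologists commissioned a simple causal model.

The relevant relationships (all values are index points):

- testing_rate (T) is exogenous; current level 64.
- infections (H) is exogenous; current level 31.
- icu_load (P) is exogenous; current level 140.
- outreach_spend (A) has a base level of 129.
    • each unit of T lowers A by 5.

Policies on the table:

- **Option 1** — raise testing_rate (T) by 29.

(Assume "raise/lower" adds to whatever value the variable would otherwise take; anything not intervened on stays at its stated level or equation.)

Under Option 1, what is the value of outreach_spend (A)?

Option 1 (T + 29):
  T = 64 + 29 = 93
  A = 129 − 5·93 = -336

-336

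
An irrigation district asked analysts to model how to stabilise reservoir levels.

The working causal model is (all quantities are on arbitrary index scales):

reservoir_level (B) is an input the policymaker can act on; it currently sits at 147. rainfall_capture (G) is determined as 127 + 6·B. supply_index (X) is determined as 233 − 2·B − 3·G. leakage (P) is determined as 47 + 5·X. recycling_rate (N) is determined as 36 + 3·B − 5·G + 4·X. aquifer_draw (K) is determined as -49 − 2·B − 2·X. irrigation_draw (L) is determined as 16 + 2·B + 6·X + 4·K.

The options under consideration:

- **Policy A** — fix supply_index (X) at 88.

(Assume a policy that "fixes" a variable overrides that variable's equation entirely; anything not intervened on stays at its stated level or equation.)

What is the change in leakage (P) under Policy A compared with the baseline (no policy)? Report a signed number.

15880

Baseline:
  B = 147
  G = 127 + 6·147 = 1009
  X = 233 − 2·147 − 3·1009 = -3088
  P = 47 + 5·(-3088) = -15393
Policy A (X := 88):
  B = 147
  G = 127 + 6·147 = 1009
  X = 88
  P = 47 + 5·88 = 487
Change in P: 487 − (-15393) = 15880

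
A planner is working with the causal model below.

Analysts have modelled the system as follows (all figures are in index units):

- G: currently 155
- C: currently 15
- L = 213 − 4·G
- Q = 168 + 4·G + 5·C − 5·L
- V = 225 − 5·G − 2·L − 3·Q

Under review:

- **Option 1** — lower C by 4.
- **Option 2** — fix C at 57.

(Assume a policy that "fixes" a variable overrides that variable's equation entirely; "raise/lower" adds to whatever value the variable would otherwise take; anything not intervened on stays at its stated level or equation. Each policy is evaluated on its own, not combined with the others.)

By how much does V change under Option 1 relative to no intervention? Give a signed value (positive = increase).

Baseline:
  G = 155
  C = 15
  L = 213 − 4·155 = -407
  Q = 168 + 4·155 + 5·15 − 5·(-407) = 2898
  V = 225 − 5·155 − 2·(-407) − 3·2898 = -8430
Option 1 (C − 4):
  G = 155
  C = 15 − 4 = 11
  L = 213 − 4·155 = -407
  Q = 168 + 4·155 + 5·11 − 5·(-407) = 2878
  V = 225 − 5·155 − 2·(-407) − 3·2878 = -8370
Change in V: -8370 − (-8430) = 60

60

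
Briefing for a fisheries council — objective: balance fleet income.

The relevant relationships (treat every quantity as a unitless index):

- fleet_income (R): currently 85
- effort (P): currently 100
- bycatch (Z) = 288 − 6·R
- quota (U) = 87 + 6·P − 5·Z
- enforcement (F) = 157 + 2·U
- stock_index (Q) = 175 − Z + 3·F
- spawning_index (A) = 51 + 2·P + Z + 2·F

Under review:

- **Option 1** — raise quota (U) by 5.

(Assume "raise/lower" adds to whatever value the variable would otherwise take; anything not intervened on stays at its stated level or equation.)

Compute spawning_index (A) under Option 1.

Option 1 (U + 5):
  R = 85
  P = 100
  Z = 288 − 6·85 = -222
  U = 87 + 6·100 − 5·(-222) (+5 from intervention) = 1802
  F = 157 + 2·1802 = 3761
  A = 51 + 2·100 + (-222) + 2·3761 = 7551

7551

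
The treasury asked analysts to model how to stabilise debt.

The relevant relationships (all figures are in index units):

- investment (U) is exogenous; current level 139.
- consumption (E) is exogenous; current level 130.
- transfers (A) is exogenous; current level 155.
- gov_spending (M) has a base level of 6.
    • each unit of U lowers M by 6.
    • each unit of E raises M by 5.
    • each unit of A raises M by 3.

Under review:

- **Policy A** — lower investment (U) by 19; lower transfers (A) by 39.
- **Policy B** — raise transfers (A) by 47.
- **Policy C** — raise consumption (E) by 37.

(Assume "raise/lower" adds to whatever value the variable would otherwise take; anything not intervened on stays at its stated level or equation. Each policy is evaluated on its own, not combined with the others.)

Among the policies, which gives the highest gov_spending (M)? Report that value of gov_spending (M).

472

Policy A (U − 19, A − 39):
  U = 139 − 19 = 120
  E = 130
  A = 155 − 39 = 116
  M = 6 − 6·120 + 5·130 + 3·116 = 284
Policy B (A + 47):
  U = 139
  E = 130
  A = 155 + 47 = 202
  M = 6 − 6·139 + 5·130 + 3·202 = 428
Policy C (E + 37):
  U = 139
  E = 130 + 37 = 167
  A = 155
  M = 6 − 6·139 + 5·167 + 3·155 = 472
Comparing — Policy A: M=284, Policy B: M=428, Policy C: M=472. Highest is 472 (Policy C).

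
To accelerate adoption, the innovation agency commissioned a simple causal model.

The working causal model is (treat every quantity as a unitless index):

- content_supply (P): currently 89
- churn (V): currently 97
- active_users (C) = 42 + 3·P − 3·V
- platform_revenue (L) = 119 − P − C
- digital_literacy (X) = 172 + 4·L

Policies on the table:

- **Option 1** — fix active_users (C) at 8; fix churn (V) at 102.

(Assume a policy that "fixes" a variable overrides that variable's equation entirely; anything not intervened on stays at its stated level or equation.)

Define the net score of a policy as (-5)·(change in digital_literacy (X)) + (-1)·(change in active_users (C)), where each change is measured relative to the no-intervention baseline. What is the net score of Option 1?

Baseline:
  P = 89
  V = 97
  C = 42 + 3·89 − 3·97 = 18
  L = 119 − 89 − 18 = 12
  X = 172 + 4·12 = 220
Option 1 (C := 8, V := 102):
  P = 89
  V = 102
  C = 8
  L = 119 − 89 − 8 = 22
  X = 172 + 4·22 = 260
ΔX = 260 − 220 = 40; ΔC = 8 − 18 = -10
Score = (-5)·40 + (-1)·(-10) = -190

-190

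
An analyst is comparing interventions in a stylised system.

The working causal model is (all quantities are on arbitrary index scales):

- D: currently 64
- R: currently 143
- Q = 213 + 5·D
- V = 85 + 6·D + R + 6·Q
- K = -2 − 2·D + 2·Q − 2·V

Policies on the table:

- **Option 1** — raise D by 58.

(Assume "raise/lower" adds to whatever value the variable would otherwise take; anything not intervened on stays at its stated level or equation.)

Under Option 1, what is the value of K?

Option 1 (D + 58):
  D = 64 + 58 = 122
  R = 143
  Q = 213 + 5·122 = 823
  V = 85 + 6·122 + 143 + 6·823 = 5898
  K = -2 − 2·122 + 2·823 − 2·5898 = -10396

-10396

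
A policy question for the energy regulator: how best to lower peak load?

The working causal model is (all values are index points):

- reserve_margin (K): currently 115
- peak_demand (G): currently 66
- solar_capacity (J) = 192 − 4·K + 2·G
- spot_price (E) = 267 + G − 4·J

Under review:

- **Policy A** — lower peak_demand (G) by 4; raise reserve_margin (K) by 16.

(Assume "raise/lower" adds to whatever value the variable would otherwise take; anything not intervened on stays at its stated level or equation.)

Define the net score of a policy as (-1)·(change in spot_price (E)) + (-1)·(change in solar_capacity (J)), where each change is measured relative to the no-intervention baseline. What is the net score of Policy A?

-212

Baseline:
  K = 115
  G = 66
  J = 192 − 4·115 + 2·66 = -136
  E = 267 + 66 − 4·(-136) = 877
Policy A (G − 4, K + 16):
  K = 115 + 16 = 131
  G = 66 − 4 = 62
  J = 192 − 4·131 + 2·62 = -208
  E = 267 + 62 − 4·(-208) = 1161
ΔE = 1161 − 877 = 284; ΔJ = -208 − (-136) = -72
Score = (-1)·284 + (-1)·(-72) = -212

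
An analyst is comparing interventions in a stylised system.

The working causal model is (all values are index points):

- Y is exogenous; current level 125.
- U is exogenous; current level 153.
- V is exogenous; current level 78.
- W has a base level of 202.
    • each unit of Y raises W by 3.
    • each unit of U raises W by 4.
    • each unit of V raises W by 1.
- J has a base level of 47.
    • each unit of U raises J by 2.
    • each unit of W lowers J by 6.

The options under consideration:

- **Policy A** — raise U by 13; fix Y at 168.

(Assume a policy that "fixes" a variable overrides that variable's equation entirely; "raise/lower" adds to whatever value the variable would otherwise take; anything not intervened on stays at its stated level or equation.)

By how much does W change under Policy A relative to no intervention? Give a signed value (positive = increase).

Baseline:
  Y = 125
  U = 153
  V = 78
  W = 202 + 3·125 + 4·153 + 78 = 1267
Policy A (U + 13, Y := 168):
  Y = 168
  U = 153 + 13 = 166
  V = 78
  W = 202 + 3·168 + 4·166 + 78 = 1448
Change in W: 1448 − 1267 = 181

181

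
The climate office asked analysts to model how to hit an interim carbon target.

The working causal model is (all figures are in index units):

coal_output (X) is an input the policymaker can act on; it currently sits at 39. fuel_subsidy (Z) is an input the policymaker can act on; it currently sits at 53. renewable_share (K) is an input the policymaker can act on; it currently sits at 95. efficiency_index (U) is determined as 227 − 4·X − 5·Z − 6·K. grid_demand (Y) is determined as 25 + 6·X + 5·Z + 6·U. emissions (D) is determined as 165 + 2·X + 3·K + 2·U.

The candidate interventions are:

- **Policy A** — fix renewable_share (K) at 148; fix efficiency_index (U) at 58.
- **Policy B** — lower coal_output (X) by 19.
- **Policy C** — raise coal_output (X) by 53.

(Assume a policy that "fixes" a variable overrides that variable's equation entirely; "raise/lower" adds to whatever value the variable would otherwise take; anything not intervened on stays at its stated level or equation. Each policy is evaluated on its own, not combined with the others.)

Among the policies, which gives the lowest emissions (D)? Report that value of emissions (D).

Policy A (K := 148, U := 58):
  X = 39
  Z = 53
  K = 148
  U = 58
  D = 165 + 2·39 + 3·148 + 2·58 = 803
Policy B (X − 19):
  X = 39 − 19 = 20
  Z = 53
  K = 95
  U = 227 − 4·20 − 5·53 − 6·95 = -688
  D = 165 + 2·20 + 3·95 + 2·(-688) = -886
Policy C (X + 53):
  X = 39 + 53 = 92
  Z = 53
  K = 95
  U = 227 − 4·92 − 5·53 − 6·95 = -976
  D = 165 + 2·92 + 3·95 + 2·(-976) = -1318
Comparing — Policy A: D=803, Policy B: D=-886, Policy C: D=-1318. Lowest is -1318 (Policy C).

-1318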